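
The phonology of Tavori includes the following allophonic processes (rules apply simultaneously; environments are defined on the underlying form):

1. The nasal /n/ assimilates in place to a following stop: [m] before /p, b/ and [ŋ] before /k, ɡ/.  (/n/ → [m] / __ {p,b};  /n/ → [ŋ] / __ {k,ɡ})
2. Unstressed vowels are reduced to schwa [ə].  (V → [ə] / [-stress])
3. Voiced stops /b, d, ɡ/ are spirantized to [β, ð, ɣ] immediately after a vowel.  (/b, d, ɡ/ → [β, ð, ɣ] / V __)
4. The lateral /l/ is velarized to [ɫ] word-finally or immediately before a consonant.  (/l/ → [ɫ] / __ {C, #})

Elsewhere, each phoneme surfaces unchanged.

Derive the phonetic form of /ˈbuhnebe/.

/b/ — word-initial; rule 3 does not apply here → [b].
/u/ (between /b/ and /h/) fails the environment for rule 2, so it stays [u].
/n/ (between /h/ and /e/) fails the environment for rule 1, so it stays [n].
/e/ (between /n/ and /b/): in an unstressed syllable, so rule 2 applies → [ə].
/b/ meets the environment for rule 3 (immediately after a vowel) → [β].
/e/ — word-final, in an unstressed syllable — surfaces as [ə] (rule 2).

[ˈbuhnəβə]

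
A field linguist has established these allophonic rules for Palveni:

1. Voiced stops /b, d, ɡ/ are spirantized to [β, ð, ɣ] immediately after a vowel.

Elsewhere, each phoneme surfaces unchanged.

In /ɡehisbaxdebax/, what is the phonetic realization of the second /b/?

Rule 1 applies to /b/ (between /e/ and /a/: immediately after a vowel) → [β].

[β]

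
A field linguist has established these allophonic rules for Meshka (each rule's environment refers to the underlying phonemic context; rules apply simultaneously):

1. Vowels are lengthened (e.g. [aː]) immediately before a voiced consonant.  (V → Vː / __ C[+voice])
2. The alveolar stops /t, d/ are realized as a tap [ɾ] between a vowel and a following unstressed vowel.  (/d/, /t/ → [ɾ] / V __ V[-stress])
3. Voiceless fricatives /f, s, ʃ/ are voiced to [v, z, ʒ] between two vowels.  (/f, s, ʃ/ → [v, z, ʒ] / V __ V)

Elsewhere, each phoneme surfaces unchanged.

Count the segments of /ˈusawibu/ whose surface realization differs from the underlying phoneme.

Segments that undergo a rule: /s/ → [z] (rule 3); /a/ → [aː] (rule 1); /i/ → [iː] (rule 1).
All other segments surface unchanged.

3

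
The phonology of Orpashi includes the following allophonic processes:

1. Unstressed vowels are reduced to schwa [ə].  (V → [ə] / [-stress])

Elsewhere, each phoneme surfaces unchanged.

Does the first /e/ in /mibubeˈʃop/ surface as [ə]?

Yes

/e/ (between /b/ and /ʃ/): in an unstressed syllable, so rule 1 applies → [ə].
The actual realization is [ə], which matches [ə].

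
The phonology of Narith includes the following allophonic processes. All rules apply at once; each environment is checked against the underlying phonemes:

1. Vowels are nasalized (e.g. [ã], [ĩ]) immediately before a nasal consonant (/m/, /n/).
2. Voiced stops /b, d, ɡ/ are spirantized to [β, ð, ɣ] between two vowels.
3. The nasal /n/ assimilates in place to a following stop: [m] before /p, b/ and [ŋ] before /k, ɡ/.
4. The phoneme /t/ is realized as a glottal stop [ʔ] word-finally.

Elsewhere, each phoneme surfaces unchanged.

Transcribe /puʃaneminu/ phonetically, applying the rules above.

/p/ stays [p].
/u/ (between /p/ and /ʃ/) fails the environment for rule 1, so it stays [u].
/ʃ/ (between /u/ and /a/) is unaffected → [ʃ].
Rule 1 applies to /a/ (between /ʃ/ and /n/: before a nasal consonant) → [ã].
/n/ (between /a/ and /e/): rule 3 targets it, but not before a labial or velar stop → unchanged [n].
Rule 1 applies to /e/ (between /n/ and /m/: before a nasal consonant) → [ẽ].
/m/ stays [m].
/i/ (between /m/ and /n/): before a nasal consonant, so rule 1 applies → [ĩ].
/n/ — between /i/ and /u/; rule 3 does not apply here → [n].
/u/ (word-final) is in the target of rule 1 but the environment (before a nasal consonant) is not met → [u].

[puʃãnẽmĩnu]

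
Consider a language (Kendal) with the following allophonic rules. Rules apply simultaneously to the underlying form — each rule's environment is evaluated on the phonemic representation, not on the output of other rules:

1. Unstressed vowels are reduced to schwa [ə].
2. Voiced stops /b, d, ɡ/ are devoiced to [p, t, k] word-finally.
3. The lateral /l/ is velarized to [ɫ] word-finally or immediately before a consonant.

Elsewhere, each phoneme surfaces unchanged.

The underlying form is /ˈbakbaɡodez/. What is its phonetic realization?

[ˈbakbəɡədəz]

/b/ (word-initial) is in the target of rule 2 but the environment (word-finally) is not met → [b].
/a/ — between /b/ and /k/; rule 1 does not apply here → [a].
/k/ — not in any rule's target class → [k].
/b/ (between /k/ and /a/): rule 2 targets it, but not word-finally → unchanged [b].
Rule 1 applies to /a/ (between /b/ and /ɡ/: in an unstressed syllable) → [ə].
/ɡ/ (between /a/ and /o/) is in the target of rule 2 but the environment (word-finally) is not met → [ɡ].
/o/ (between /ɡ/ and /d/) occurs in an unstressed syllable → [ə] by rule 1.
/d/ — between /o/ and /e/; rule 2 does not apply here → [d].
Rule 1 applies to /e/ (between /d/ and /z/: in an unstressed syllable) → [ə].
/z/ (word-final) is unaffected → [z].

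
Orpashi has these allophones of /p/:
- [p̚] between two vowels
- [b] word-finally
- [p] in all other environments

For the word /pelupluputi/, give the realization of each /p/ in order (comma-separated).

Occurrence 1 (position 1): no conditioning environment matches → elsewhere allophone [p].
Occurrence 2 (position 5): no conditioning environment matches → elsewhere allophone [p].
Occurrence 3 (position 8): between two vowels → [p̚].

[p], [p], [p̚]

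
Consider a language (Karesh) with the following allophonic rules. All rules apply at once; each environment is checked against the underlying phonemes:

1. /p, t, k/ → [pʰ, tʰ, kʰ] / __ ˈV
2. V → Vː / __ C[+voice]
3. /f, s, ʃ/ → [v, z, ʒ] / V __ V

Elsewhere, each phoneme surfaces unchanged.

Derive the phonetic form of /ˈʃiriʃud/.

/ʃ/ — word-initial; rule 3 does not apply here → [ʃ].
/i/ (between /ʃ/ and /r/) occurs before a voiced consonant → [iː] by rule 2.
/r/ (between /i/ and /i/) is unaffected → [r].
/i/ (between /r/ and /ʃ/) fails the environment for rule 2, so it stays [i].
/ʃ/ (between /i/ and /u/) occurs between two vowels → [ʒ] by rule 3.
Rule 2 applies to /u/ (between /ʃ/ and /d/: before a voiced consonant) → [uː].
/d/ (word-final) is unaffected → [d].

[ˈʃiːriʒuːd]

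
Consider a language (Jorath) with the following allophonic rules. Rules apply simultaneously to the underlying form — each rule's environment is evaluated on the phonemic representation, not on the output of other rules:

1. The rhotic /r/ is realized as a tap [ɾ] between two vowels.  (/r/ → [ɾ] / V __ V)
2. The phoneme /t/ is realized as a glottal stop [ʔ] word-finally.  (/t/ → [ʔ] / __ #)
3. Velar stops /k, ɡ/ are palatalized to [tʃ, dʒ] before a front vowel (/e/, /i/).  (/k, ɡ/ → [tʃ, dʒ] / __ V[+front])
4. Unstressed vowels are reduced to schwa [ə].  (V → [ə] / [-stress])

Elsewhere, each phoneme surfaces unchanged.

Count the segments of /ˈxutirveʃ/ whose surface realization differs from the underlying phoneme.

Segments that undergo a rule: /i/ → [ə] (rule 4); /e/ → [ə] (rule 4).
All other segments surface unchanged.

2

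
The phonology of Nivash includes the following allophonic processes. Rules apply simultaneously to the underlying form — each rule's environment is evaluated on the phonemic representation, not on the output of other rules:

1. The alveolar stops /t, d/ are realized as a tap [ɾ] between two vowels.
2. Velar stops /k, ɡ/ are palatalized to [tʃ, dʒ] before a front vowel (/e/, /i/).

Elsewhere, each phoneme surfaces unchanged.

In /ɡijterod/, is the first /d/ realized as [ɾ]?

/d/ (word-final) is in the target of rule 1 but the environment (between two vowels) is not met → [d].
The actual realization is [d], not [ɾ].

No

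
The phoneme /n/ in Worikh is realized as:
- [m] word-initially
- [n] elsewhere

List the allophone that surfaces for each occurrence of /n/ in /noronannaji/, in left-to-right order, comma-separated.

Occurrence 1 (position 1): word-initially → [m].
Occurrence 2 (position 5): no conditioning environment matches → elsewhere allophone [n].
Occurrence 3 (position 7): no conditioning environment matches → elsewhere allophone [n].
Occurrence 4 (position 8): no conditioning environment matches → elsewhere allophone [n].

[m], [n], [n], [n]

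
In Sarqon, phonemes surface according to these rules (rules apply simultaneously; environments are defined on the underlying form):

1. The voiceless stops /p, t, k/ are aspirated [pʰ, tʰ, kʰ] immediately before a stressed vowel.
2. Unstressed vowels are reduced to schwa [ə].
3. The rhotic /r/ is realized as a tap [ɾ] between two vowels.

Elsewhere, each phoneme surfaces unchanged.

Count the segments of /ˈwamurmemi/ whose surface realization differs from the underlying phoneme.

Segments that undergo a rule: /u/ → [ə] (rule 2); /e/ → [ə] (rule 2); /i/ → [ə] (rule 2).
All other segments surface unchanged.

3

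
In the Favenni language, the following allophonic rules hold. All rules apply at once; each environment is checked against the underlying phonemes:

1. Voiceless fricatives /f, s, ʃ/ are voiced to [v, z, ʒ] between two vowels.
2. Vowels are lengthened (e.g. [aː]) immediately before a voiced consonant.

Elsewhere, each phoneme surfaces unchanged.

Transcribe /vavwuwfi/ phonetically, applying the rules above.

/v/ (word-initial) is unaffected → [v].
/a/ — between /v/ and /v/, before a voiced consonant — surfaces as [aː] (rule 2).
/v/ — not in any rule's target class → [v].
/w/ (between /v/ and /u/): no rule targets it → [w].
Rule 2 applies to /u/ (between /w/ and /w/: before a voiced consonant) → [uː].
/w/ (between /u/ and /f/): no rule targets it → [w].
/f/ (between /w/ and /i/) is in the target of rule 1 but the environment (between two vowels) is not met → [f].
/i/ (word-final): rule 2 targets it, but not before a voiced consonant → unchanged [i].

[vaːvwuːwfi]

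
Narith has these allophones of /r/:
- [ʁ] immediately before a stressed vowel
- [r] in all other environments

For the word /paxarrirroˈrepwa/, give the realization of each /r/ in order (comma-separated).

Occurrence 1 (position 5): no conditioning environment matches → elsewhere allophone [r].
Occurrence 2 (position 6): no conditioning environment matches → elsewhere allophone [r].
Occurrence 3 (position 8): no conditioning environment matches → elsewhere allophone [r].
Occurrence 4 (position 9): no conditioning environment matches → elsewhere allophone [r].
Occurrence 5 (position 11): immediately before a stressed vowel → [ʁ].

[r], [r], [r], [r], [ʁ]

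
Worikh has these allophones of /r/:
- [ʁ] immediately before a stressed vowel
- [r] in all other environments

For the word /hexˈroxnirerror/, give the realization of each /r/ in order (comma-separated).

Occurrence 1 (position 4): immediately before a stressed vowel → [ʁ].
Occurrence 2 (position 9): no conditioning environment matches → elsewhere allophone [r].
Occurrence 3 (position 11): no conditioning environment matches → elsewhere allophone [r].
Occurrence 4 (position 12): no conditioning environment matches → elsewhere allophone [r].
Occurrence 5 (position 14): no conditioning environment matches → elsewhere allophone [r].

[ʁ], [r], [r], [r], [r]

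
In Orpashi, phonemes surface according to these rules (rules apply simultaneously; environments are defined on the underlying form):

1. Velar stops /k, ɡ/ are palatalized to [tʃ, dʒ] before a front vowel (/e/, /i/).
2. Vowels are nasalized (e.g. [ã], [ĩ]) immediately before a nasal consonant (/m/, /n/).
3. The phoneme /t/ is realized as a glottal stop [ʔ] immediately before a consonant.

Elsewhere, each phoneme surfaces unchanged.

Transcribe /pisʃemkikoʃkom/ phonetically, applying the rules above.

/p/ — not in any rule's target class → [p].
/i/ (between /p/ and /s/): rule 2 targets it, but not before a nasal consonant → unchanged [i].
/s/ stays [s].
/ʃ/ (between /s/ and /e/) is unaffected → [ʃ].
Rule 2 applies to /e/ (between /ʃ/ and /m/: before a nasal consonant) → [ẽ].
/m/ stays [m].
/k/ (between /m/ and /i/) occurs before a front vowel → [tʃ] by rule 1.
/i/ — between /k/ and /k/; rule 2 does not apply here → [i].
/k/ — between /i/ and /o/; rule 1 does not apply here → [k].
/o/ (between /k/ and /ʃ/) is in the target of rule 2 but the environment (before a nasal consonant) is not met → [o].
/ʃ/ (between /o/ and /k/): no rule targets it → [ʃ].
/k/ (between /ʃ/ and /o/) fails the environment for rule 1, so it stays [k].
Rule 2 applies to /o/ (between /k/ and /m/: before a nasal consonant) → [õ].
/m/ — not in any rule's target class → [m].

[pisʃẽmtʃikoʃkõm]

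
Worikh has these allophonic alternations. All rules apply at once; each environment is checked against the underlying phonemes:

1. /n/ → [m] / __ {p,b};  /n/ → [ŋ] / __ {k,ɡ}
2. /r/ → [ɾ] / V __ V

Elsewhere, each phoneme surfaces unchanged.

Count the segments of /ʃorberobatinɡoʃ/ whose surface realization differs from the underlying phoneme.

Segments that undergo a rule: /r/ → [ɾ] (rule 2); /n/ → [ŋ] (rule 1).
All other segments surface unchanged.

2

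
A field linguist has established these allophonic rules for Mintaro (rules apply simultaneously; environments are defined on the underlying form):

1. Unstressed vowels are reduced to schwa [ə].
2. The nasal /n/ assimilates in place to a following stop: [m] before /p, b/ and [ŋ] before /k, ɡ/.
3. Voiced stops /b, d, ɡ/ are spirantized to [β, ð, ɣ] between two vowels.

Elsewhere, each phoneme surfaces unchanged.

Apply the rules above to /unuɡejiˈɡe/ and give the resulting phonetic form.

/u/ meets the environment for rule 1 (in an unstressed syllable) → [ə].
/n/ (between /u/ and /u/) fails the environment for rule 2, so it stays [n].
/u/ — between /n/ and /ɡ/, in an unstressed syllable — surfaces as [ə] (rule 1).
/ɡ/ (between /u/ and /e/): between two vowels, so rule 3 applies → [ɣ].
/e/ (between /ɡ/ and /j/) occurs in an unstressed syllable → [ə] by rule 1.
Rule 1 applies to /i/ (between /j/ and /ɡ/: in an unstressed syllable) → [ə].
Rule 3 applies to /ɡ/ (between /i/ and /e/: between two vowels) → [ɣ].
/e/ (word-final) fails the environment for rule 1, so it stays [e].

[ənəɣəjəˈɣe]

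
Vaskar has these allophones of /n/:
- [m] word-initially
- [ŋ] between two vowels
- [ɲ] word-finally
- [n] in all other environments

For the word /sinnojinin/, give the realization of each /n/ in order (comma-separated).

Occurrence 1 (position 3): no conditioning environment matches → elsewhere allophone [n].
Occurrence 2 (position 4): no conditioning environment matches → elsewhere allophone [n].
Occurrence 3 (position 8): between two vowels → [ŋ].
Occurrence 4 (position 10): word-finally → [ɲ].

[n], [n], [ŋ], [ɲ]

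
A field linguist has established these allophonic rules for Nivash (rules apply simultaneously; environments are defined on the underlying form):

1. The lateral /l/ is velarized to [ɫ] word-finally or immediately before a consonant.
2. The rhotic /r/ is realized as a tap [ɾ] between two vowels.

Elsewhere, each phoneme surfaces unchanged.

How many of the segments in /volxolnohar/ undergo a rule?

Segments that undergo a rule: /l/ → [ɫ] (rule 1); /l/ → [ɫ] (rule 1).
All other segments surface unchanged.

2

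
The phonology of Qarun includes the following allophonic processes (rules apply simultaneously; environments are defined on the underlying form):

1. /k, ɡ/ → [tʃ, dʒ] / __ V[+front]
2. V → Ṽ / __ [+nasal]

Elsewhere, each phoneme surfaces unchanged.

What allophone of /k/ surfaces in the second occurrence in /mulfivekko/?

/k/ — between /k/ and /o/; rule 1 does not apply here → [k].

[k]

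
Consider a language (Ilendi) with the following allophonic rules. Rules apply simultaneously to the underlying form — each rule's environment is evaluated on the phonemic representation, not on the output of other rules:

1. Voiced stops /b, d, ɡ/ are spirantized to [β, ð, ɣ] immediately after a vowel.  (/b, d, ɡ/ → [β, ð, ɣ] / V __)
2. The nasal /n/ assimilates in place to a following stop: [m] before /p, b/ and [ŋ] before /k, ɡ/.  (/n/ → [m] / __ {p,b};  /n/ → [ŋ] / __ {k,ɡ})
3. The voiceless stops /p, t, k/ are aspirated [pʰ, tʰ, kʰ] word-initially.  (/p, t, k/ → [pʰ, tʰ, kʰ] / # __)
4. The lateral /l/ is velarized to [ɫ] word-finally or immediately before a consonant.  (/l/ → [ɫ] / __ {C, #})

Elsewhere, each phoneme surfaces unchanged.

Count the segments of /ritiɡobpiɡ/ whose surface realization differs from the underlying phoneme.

Segments that undergo a rule: /ɡ/ → [ɣ] (rule 1); /b/ → [β] (rule 1); /ɡ/ → [ɣ] (rule 1).
All other segments surface unchanged.

3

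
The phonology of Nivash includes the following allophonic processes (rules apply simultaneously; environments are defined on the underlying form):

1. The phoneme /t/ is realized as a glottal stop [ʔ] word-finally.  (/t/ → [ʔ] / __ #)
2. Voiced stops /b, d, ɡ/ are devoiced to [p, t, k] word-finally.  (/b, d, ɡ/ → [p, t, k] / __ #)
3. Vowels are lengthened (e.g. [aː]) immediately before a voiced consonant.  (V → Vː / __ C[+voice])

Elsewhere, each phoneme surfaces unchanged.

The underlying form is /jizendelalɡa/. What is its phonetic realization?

/j/ (word-initial): no rule targets it → [j].
/i/ (between /j/ and /z/) occurs before a voiced consonant → [iː] by rule 3.
/z/ (between /i/ and /e/) is unaffected → [z].
/e/ (between /z/ and /n/) occurs before a voiced consonant → [eː] by rule 3.
/n/ (between /e/ and /d/) is unaffected → [n].
/d/ (between /n/ and /e/): rule 2 targets it, but not word-finally → unchanged [d].
/e/ — between /d/ and /l/, before a voiced consonant — surfaces as [eː] (rule 3).
/l/ — not in any rule's target class → [l].
/a/ (between /l/ and /l/) occurs before a voiced consonant → [aː] by rule 3.
/l/ stays [l].
/ɡ/ (between /l/ and /a/) is in the target of rule 2 but the environment (word-finally) is not met → [ɡ].
/a/ (word-final) fails the environment for rule 3, so it stays [a].

[jiːzeːndeːlaːlɡa]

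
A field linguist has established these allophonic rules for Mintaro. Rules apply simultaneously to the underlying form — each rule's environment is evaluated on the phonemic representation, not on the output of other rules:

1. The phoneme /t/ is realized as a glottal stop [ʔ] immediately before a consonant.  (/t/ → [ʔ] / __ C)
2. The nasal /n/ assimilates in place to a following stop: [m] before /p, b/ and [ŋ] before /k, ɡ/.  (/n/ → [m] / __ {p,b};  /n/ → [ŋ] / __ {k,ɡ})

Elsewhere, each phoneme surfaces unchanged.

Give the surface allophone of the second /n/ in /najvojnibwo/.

[n]

/n/ (between /j/ and /i/): rule 2 targets it, but not before a labial or velar stop → unchanged [n].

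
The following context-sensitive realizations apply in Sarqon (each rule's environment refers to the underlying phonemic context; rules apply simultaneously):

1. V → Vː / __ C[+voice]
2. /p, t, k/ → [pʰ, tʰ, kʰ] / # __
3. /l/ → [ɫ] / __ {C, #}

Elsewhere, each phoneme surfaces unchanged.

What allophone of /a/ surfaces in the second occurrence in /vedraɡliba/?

/a/ (word-final): rule 1 targets it, but not before a voiced consonant → unchanged [a].

[a]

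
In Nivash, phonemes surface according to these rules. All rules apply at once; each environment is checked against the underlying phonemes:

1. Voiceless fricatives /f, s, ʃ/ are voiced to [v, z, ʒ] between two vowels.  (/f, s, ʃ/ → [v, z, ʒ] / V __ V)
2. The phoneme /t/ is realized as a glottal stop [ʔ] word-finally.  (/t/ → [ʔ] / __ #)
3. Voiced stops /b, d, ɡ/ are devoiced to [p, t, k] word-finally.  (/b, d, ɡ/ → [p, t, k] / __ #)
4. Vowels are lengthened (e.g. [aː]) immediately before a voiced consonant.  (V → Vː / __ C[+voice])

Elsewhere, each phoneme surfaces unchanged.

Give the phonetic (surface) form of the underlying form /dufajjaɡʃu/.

[duvaːjjaːɡʃu]

/d/ (word-initial) is in the target of rule 3 but the environment (word-finally) is not met → [d].
/u/ — between /d/ and /f/; rule 4 does not apply here → [u].
/f/ meets the environment for rule 1 (between two vowels) → [v].
Rule 4 applies to /a/ (between /f/ and /j/: before a voiced consonant) → [aː].
/j/ (between /a/ and /j/) is unaffected → [j].
/j/ — not in any rule's target class → [j].
/a/ meets the environment for rule 4 (before a voiced consonant) → [aː].
/ɡ/ (between /a/ and /ʃ/) fails the environment for rule 3, so it stays [ɡ].
/ʃ/ (between /ɡ/ and /u/) is in the target of rule 1 but the environment (between two vowels) is not met → [ʃ].
/u/ (word-final): rule 4 targets it, but not before a voiced consonant → unchanged [u].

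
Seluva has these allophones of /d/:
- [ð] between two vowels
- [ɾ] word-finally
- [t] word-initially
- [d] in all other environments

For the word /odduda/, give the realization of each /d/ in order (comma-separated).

Occurrence 1 (position 2): no conditioning environment matches → elsewhere allophone [d].
Occurrence 2 (position 3): no conditioning environment matches → elsewhere allophone [d].
Occurrence 3 (position 5): between two vowels → [ð].

[d], [d], [ð]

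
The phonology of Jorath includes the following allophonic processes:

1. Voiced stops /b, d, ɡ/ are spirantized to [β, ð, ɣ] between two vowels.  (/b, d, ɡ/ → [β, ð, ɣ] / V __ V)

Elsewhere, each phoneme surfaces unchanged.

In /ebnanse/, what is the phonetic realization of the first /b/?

[b]

/b/ (between /e/ and /n/) fails the environment for rule 1, so it stays [b].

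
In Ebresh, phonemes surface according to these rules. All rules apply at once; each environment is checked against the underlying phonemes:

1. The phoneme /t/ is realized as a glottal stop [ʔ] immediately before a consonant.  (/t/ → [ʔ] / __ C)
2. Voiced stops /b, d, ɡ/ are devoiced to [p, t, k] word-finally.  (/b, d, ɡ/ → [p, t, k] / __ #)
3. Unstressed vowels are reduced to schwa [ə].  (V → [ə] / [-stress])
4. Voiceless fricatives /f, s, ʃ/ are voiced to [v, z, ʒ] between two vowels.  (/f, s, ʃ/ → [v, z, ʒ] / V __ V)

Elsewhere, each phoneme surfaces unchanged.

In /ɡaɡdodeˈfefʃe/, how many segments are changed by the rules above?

5

Segments that undergo a rule: /a/ → [ə] (rule 3); /o/ → [ə] (rule 3); /e/ → [ə] (rule 3); /f/ → [v] (rule 4); /e/ → [ə] (rule 3).
All other segments surface unchanged.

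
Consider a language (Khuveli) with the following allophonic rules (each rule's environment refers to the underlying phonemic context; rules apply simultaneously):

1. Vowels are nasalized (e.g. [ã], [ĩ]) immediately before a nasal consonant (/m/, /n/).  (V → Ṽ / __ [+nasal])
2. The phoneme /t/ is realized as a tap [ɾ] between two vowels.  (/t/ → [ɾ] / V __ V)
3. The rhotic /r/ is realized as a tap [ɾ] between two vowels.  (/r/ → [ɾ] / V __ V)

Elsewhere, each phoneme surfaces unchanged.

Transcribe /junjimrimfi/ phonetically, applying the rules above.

/u/ — between /j/ and /n/, before a nasal consonant — surfaces as [ũ] (rule 1).
Rule 1 applies to /i/ (between /j/ and /m/: before a nasal consonant) → [ĩ].
/r/ (between /m/ and /i/) fails the environment for rule 3, so it stays [r].
/i/ meets the environment for rule 1 (before a nasal consonant) → [ĩ].
/i/ (word-final) is in the target of rule 1 but the environment (before a nasal consonant) is not met → [i].

[jũnjĩmrĩmfi]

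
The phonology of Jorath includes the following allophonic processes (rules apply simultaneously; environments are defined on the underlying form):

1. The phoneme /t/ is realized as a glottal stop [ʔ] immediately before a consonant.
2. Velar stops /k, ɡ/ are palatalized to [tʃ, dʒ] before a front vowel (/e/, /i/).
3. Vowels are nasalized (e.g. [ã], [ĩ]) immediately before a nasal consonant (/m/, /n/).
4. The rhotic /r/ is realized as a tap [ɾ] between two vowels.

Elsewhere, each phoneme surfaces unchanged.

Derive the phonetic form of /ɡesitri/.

/ɡ/ (word-initial): before a front vowel, so rule 2 applies → [dʒ].
/e/ — between /ɡ/ and /s/; rule 3 does not apply here → [e].
/s/ stays [s].
/i/ — between /s/ and /t/; rule 3 does not apply here → [i].
/t/ meets the environment for rule 1 (immediately before a consonant) → [ʔ].
/r/ — between /t/ and /i/; rule 4 does not apply here → [r].
/i/ (word-final): rule 3 targets it, but not before a nasal consonant → unchanged [i].

[dʒesiʔri]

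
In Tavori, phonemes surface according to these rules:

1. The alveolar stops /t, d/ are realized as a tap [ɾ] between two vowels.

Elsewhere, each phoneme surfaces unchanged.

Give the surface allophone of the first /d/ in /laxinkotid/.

[d]

/d/ (word-final) fails the environment for rule 1, so it stays [d].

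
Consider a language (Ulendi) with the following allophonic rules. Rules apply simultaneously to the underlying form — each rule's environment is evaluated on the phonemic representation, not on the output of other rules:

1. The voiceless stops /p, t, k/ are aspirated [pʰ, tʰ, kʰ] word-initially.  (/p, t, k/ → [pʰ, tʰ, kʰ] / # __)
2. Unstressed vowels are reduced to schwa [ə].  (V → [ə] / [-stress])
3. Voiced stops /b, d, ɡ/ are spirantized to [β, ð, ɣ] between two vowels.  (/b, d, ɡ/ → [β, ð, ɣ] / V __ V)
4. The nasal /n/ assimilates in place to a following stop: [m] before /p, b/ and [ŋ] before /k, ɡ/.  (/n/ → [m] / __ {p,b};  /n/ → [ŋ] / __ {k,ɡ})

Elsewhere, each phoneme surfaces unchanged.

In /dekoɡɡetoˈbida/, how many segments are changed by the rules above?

7

Segments that undergo a rule: /e/ → [ə] (rule 2); /o/ → [ə] (rule 2); /e/ → [ə] (rule 2); /o/ → [ə] (rule 2); /b/ → [β] (rule 3); /d/ → [ð] (rule 3); /a/ → [ə] (rule 2).
All other segments surface unchanged.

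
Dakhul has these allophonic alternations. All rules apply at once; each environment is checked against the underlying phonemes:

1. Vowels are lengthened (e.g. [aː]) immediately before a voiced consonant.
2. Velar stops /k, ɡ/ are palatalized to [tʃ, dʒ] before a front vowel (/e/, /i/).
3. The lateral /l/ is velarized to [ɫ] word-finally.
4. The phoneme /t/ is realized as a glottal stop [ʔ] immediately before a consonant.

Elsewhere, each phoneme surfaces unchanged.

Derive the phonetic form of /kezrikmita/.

[tʃeːzrikmita]

/k/ (word-initial): before a front vowel, so rule 2 applies → [tʃ].
/e/ (between /k/ and /z/): before a voiced consonant, so rule 1 applies → [eː].
/z/ stays [z].
/r/ (between /z/ and /i/): no rule targets it → [r].
/i/ — between /r/ and /k/; rule 1 does not apply here → [i].
/k/ (between /i/ and /m/): rule 2 targets it, but not before a front vowel → unchanged [k].
/m/ (between /k/ and /i/): no rule targets it → [m].
/i/ — between /m/ and /t/; rule 1 does not apply here → [i].
/t/ (between /i/ and /a/): rule 4 targets it, but not immediately before a consonant → unchanged [t].
/a/ (word-final) is in the target of rule 1 but the environment (before a voiced consonant) is not met → [a].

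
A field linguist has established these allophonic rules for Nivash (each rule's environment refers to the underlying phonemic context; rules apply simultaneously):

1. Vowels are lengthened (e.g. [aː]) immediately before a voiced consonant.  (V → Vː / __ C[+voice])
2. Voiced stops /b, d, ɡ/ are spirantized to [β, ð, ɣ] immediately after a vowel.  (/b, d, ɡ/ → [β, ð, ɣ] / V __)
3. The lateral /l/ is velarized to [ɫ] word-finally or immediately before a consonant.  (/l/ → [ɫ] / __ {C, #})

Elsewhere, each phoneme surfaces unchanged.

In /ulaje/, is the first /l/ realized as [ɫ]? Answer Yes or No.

/l/ (between /u/ and /a/): rule 3 targets it, but not word-finally or immediately before a consonant → unchanged [l].
The actual realization is [l], not [ɫ].

No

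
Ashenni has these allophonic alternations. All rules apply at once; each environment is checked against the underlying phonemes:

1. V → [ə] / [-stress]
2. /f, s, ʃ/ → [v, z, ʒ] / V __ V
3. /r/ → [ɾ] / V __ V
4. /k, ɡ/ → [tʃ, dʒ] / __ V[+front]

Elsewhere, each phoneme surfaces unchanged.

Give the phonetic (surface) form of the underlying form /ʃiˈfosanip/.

[ʃəˈvozənəp]

/ʃ/ — word-initial; rule 2 does not apply here → [ʃ].
/i/ (between /ʃ/ and /f/): in an unstressed syllable, so rule 1 applies → [ə].
/f/ (between /i/ and /o/) occurs between two vowels → [v] by rule 2.
/o/ (between /f/ and /s/): rule 1 targets it, but not in an unstressed syllable → unchanged [o].
Rule 2 applies to /s/ (between /o/ and /a/: between two vowels) → [z].
/a/ (between /s/ and /n/): in an unstressed syllable, so rule 1 applies → [ə].
/n/ (between /a/ and /i/): no rule targets it → [n].
/i/ (between /n/ and /p/) occurs in an unstressed syllable → [ə] by rule 1.
/p/ (word-final) is unaffected → [p].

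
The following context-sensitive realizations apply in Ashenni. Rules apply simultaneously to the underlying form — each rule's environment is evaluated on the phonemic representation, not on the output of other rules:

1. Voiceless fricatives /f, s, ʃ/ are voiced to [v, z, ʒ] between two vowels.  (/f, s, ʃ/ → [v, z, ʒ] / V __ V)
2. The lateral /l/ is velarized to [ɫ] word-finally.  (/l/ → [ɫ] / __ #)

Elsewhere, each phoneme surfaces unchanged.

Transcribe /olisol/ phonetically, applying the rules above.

/l/ (between /o/ and /i/) fails the environment for rule 2, so it stays [l].
/s/ (between /i/ and /o/): between two vowels, so rule 1 applies → [z].
/l/ (word-final): word-finally, so rule 2 applies → [ɫ].

[olizoɫ]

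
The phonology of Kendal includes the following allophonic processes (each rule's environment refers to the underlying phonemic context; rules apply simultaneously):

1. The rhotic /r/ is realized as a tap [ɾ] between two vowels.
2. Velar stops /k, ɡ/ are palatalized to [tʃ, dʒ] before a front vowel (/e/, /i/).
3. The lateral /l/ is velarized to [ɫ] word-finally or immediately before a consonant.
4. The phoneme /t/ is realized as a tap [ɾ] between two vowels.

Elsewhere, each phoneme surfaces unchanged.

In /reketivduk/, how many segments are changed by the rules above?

2

Segments that undergo a rule: /k/ → [tʃ] (rule 2); /t/ → [ɾ] (rule 4).
All other segments surface unchanged.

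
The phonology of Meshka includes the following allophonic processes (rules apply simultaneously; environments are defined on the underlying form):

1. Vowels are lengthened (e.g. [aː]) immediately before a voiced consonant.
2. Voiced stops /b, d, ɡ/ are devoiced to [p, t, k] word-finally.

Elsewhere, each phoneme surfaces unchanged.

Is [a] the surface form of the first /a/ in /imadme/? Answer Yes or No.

/a/ — between /m/ and /d/, before a voiced consonant — surfaces as [aː] (rule 1).
The actual realization is [aː], not [a].

No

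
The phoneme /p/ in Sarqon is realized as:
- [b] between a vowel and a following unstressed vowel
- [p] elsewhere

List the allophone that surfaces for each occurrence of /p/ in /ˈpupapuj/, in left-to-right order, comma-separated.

[p], [b], [b]

Occurrence 1 (position 1): no conditioning environment matches → elsewhere allophone [p].
Occurrence 2 (position 3): between a vowel and a following unstressed vowel → [b].
Occurrence 3 (position 5): between a vowel and a following unstressed vowel → [b].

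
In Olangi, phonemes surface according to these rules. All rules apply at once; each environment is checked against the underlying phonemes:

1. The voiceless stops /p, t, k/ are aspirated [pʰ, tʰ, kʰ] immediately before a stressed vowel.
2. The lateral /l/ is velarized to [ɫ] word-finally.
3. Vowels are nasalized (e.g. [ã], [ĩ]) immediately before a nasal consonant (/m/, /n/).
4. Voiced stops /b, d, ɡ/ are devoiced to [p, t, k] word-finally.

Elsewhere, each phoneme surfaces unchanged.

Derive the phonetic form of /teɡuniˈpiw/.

/t/ (word-initial): rule 1 targets it, but not immediately before a stressed vowel → unchanged [t].
/e/ — between /t/ and /ɡ/; rule 3 does not apply here → [e].
/ɡ/ — between /e/ and /u/; rule 4 does not apply here → [ɡ].
/u/ (between /ɡ/ and /n/) occurs before a nasal consonant → [ũ] by rule 3.
/n/ (between /u/ and /i/): no rule targets it → [n].
/i/ (between /n/ and /p/) is in the target of rule 3 but the environment (before a nasal consonant) is not met → [i].
/p/ — between /i/ and /i/, immediately before a stressed vowel — surfaces as [pʰ] (rule 1).
/i/ (between /p/ and /w/): rule 3 targets it, but not before a nasal consonant → unchanged [i].
/w/ — not in any rule's target class → [w].

[teɡũniˈpʰiw]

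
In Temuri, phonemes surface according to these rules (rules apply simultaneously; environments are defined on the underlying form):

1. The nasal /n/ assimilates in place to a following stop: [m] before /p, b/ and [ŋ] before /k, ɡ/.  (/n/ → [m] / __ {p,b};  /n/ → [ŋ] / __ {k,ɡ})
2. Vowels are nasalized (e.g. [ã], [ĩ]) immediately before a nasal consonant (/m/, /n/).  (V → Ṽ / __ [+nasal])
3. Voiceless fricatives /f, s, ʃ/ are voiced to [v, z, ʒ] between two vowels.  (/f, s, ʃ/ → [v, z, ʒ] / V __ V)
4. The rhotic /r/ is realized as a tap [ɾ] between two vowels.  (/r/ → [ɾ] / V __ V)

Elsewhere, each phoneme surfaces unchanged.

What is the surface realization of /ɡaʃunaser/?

[ɡaʒũnazer]

/ɡ/ stays [ɡ].
/a/ (between /ɡ/ and /ʃ/): rule 2 targets it, but not before a nasal consonant → unchanged [a].
/ʃ/ (between /a/ and /u/) occurs between two vowels → [ʒ] by rule 3.
/u/ meets the environment for rule 2 (before a nasal consonant) → [ũ].
/n/ (between /u/ and /a/) fails the environment for rule 1, so it stays [n].
/a/ (between /n/ and /s/) is in the target of rule 2 but the environment (before a nasal consonant) is not met → [a].
/s/ meets the environment for rule 3 (between two vowels) → [z].
/e/ — between /s/ and /r/; rule 2 does not apply here → [e].
/r/ — word-final; rule 4 does not apply here → [r].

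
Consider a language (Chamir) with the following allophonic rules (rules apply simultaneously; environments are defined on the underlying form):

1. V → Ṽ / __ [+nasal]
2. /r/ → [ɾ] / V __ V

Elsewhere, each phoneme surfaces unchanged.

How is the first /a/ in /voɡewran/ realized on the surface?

Rule 1 applies to /a/ (between /r/ and /n/: before a nasal consonant) → [ã].

[ã]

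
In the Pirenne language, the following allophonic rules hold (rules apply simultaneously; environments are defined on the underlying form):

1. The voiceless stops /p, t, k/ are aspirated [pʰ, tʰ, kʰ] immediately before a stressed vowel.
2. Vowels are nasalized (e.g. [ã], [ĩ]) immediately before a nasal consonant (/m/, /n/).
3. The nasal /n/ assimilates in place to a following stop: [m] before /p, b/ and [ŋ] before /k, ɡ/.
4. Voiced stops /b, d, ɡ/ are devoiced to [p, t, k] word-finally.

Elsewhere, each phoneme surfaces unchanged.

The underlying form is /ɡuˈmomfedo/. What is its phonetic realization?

/ɡ/ (word-initial): rule 4 targets it, but not word-finally → unchanged [ɡ].
/u/ meets the environment for rule 2 (before a nasal consonant) → [ũ].
/o/ (between /m/ and /m/) occurs before a nasal consonant → [õ] by rule 2.
/e/ — between /f/ and /d/; rule 2 does not apply here → [e].
/d/ (between /e/ and /o/) is in the target of rule 4 but the environment (word-finally) is not met → [d].
/o/ (word-final): rule 2 targets it, but not before a nasal consonant → unchanged [o].

[ɡũˈmõmfedo]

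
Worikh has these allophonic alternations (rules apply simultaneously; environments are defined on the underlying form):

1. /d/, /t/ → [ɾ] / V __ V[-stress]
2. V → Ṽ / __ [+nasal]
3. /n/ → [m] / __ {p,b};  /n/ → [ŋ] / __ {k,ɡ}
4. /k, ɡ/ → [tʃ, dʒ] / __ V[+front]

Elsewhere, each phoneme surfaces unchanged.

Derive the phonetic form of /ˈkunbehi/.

/k/ (word-initial): rule 4 targets it, but not before a front vowel → unchanged [k].
/u/ — between /k/ and /n/, before a nasal consonant — surfaces as [ũ] (rule 2).
/n/ — between /u/ and /b/, before a labial or velar stop — surfaces as [m] (rule 3).
/b/ (between /n/ and /e/): no rule targets it → [b].
/e/ (between /b/ and /h/) is in the target of rule 2 but the environment (before a nasal consonant) is not met → [e].
/h/ stays [h].
/i/ (word-final) fails the environment for rule 2, so it stays [i].

[ˈkũmbehi]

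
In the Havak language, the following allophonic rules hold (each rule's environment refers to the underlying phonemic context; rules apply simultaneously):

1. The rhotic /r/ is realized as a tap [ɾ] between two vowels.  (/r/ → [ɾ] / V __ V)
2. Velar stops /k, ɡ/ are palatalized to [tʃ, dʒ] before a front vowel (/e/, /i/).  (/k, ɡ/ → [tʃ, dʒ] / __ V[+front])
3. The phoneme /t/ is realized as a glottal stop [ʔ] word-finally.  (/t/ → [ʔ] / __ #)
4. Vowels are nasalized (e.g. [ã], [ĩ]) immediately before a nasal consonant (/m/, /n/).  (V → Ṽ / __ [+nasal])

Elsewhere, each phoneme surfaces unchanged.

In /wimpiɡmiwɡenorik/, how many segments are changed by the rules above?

Segments that undergo a rule: /i/ → [ĩ] (rule 4); /ɡ/ → [dʒ] (rule 2); /e/ → [ẽ] (rule 4); /r/ → [ɾ] (rule 1).
All other segments surface unchanged.

4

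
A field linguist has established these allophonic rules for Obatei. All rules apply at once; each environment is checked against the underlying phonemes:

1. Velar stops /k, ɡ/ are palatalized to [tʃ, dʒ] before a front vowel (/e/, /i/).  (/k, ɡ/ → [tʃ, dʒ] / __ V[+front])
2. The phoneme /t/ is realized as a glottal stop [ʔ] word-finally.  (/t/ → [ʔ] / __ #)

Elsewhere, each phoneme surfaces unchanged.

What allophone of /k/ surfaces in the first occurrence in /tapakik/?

/k/ (between /a/ and /i/): before a front vowel, so rule 1 applies → [tʃ].

[tʃ]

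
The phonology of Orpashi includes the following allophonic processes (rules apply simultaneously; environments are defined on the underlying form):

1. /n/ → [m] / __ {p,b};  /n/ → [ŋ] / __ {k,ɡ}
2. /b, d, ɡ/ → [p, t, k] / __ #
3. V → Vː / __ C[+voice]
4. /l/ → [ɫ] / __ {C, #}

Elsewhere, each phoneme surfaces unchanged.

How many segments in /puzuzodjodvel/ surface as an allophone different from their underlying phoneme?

6

Segments that undergo a rule: /u/ → [uː] (rule 3); /u/ → [uː] (rule 3); /o/ → [oː] (rule 3); /o/ → [oː] (rule 3); /e/ → [eː] (rule 3); /l/ → [ɫ] (rule 4).
All other segments surface unchanged.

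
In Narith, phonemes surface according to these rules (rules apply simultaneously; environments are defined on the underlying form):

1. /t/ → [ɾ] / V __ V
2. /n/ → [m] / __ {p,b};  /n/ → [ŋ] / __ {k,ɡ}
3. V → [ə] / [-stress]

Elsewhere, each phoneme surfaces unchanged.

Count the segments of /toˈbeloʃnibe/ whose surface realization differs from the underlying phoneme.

4

Segments that undergo a rule: /o/ → [ə] (rule 3); /o/ → [ə] (rule 3); /i/ → [ə] (rule 3); /e/ → [ə] (rule 3).
All other segments surface unchanged.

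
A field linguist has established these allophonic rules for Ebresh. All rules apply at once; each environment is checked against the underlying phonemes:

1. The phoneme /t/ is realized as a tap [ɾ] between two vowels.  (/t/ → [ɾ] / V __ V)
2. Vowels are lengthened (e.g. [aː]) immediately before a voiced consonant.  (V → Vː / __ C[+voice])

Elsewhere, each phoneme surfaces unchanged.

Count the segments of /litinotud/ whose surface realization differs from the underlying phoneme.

4

Segments that undergo a rule: /t/ → [ɾ] (rule 1); /i/ → [iː] (rule 2); /t/ → [ɾ] (rule 1); /u/ → [uː] (rule 2).
All other segments surface unchanged.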